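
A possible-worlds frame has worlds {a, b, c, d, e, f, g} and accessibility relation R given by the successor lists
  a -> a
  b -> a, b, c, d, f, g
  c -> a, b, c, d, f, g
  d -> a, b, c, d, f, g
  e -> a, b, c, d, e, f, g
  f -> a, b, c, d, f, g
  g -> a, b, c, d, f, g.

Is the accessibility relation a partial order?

No

Reflexive: yes — every world is R-related to itself.
Transitive: yes — every two-step R-path is closed by a direct edge.
Antisymmetric: no — b R c and c R b with b ≠ c.
So R is not a partial order.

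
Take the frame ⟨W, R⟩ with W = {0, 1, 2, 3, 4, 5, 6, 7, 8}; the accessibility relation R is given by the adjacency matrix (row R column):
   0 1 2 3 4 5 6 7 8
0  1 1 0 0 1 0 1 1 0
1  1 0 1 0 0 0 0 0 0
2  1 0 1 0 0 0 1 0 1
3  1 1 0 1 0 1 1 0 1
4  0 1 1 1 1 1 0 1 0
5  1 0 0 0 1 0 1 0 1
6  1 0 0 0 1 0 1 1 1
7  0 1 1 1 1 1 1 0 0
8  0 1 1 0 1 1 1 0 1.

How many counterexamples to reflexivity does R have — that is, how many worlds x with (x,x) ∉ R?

Enumerating: 1, 5, 7.

3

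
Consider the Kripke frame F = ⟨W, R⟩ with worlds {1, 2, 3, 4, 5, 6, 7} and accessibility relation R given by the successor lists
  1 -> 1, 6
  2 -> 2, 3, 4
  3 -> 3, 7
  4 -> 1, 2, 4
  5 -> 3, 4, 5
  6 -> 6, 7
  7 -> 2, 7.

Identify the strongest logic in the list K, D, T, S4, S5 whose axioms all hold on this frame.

Serial (axiom D): yes — every world has a successor (e.g. 1 R 1).
Reflexive (axiom T): yes — every world is R-related to itself.
Transitive (axiom 4): no — 1 R 6 and 6 R 7, but not 1 R 7.
Euclidean (axiom 5): no — 2 R 3 and 2 R 4, but not 3 R 4.
So F validates K, D, T; S4 would additionally require R to be transitive. The strongest is T.

T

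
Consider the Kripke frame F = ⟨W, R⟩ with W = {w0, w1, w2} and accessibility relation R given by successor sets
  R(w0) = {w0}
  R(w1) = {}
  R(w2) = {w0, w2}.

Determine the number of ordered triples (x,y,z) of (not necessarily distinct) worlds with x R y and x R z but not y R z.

1

Enumerating: (w2,w0,w2).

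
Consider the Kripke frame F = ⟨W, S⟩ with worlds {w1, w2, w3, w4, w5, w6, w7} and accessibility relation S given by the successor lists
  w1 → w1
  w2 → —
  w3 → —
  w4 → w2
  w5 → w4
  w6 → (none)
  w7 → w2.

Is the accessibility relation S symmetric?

No

Symmetric: no — w4 S w2 but not w2 S w4.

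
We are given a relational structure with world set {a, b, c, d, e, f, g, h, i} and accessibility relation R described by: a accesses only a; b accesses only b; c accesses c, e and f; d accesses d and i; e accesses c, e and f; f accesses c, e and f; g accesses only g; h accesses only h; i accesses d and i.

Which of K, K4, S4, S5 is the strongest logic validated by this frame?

S5

Transitive (axiom 4): yes — every two-step R-path is closed by a direct edge.
Reflexive (axiom T): yes — every world is R-related to itself.
Euclidean (axiom 5): yes — any two successors of a common world are R-related.
So F validates K, K4, S4, S5. The strongest is S5.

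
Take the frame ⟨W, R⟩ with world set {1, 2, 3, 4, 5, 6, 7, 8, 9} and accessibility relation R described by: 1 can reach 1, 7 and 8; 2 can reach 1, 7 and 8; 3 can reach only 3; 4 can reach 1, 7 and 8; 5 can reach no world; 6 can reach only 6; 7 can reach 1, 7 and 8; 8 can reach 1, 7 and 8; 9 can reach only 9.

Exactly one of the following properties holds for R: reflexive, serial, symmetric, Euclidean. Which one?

Reflexive: no — 2 is not related to itself.
Serial: no — 5 has no R-successor.
Symmetric: no — 2 R 1 but not 1 R 2.
Euclidean: yes — any two successors of a common world are R-related.
Only Euclidean holds.

Euclidean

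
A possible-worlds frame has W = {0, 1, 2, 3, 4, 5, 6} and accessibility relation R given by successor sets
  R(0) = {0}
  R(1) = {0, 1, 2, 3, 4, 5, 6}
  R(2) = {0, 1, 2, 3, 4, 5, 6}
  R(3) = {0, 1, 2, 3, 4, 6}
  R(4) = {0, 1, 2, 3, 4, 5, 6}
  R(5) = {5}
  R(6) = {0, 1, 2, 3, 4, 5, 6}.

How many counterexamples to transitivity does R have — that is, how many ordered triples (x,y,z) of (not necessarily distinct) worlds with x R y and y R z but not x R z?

Enumerating: (3,1,5), (3,2,5), (3,4,5), (3,6,5).

4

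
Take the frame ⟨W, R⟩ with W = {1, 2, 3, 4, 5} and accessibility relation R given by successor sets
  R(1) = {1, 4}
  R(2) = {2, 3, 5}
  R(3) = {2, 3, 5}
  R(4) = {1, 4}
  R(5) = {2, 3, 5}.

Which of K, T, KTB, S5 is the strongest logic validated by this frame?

S5

Reflexive (axiom T): yes — every world is R-related to itself.
Symmetric (axiom B): yes — every pair in R has its reverse in R.
Euclidean (axiom 5): yes — any two successors of a common world are R-related.
So F validates K, T, KTB, S5. The strongest is S5.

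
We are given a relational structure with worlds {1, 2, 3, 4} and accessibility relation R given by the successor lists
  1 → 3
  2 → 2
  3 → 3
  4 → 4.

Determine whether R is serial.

Yes

Serial: yes — every world has a successor (e.g. 1 R 3).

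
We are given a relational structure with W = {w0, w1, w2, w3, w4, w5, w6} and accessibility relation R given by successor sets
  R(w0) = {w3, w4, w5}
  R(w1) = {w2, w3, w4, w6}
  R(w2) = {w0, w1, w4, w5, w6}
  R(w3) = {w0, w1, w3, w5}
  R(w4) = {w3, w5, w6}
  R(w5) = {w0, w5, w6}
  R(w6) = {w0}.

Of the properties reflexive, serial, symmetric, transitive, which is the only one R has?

serial

Reflexive: no — w0 is not related to itself.
Serial: yes — every world has a successor (e.g. w0 R w3).
Symmetric: no — w0 R w4 but not w4 R w0.
Transitive: no — w0 R w3 and w3 R w1, but not w0 R w1.
Only serial holds.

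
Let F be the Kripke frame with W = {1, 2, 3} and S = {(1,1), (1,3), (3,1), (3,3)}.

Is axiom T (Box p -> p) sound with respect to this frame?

Axiom T corresponds to the accessibility relation being reflexive.
Reflexive: no — 2 is not related to itself.

No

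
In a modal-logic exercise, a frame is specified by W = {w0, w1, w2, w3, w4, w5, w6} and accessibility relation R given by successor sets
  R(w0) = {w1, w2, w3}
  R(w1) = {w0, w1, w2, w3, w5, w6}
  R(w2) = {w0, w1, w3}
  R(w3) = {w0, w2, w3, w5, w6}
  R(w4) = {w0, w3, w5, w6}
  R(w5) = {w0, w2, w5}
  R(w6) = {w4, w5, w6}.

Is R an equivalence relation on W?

Reflexive: no — w0 is not related to itself.
Symmetric: no — w1 R w3 but not w3 R w1.
Transitive: no — w0 R w1 and w1 R w5, but not w0 R w5.
So R is not an equivalence relation.

No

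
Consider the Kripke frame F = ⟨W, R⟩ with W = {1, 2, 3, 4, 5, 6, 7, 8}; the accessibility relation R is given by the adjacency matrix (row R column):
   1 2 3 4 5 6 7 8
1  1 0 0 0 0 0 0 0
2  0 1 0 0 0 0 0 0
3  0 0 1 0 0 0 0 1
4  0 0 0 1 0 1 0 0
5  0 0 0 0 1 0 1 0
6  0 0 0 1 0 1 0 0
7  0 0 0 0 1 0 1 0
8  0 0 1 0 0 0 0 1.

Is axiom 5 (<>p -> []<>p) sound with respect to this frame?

Yes

By correspondence theory, 5 is valid on a frame iff R is Euclidean.
Euclidean: yes — any two successors of a common world are R-related.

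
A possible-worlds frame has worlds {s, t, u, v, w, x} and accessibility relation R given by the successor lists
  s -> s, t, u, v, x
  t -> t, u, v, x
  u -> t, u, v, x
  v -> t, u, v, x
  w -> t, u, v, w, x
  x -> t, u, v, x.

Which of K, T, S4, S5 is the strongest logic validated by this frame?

S4

Reflexive (axiom T): yes — every world is R-related to itself.
Transitive (axiom 4): yes — every two-step R-path is closed by a direct edge.
Euclidean (axiom 5): no — s R t and s R s, but not t R s.
So F validates K, T, S4; S5 would additionally require R to be Euclidean. The strongest is S4.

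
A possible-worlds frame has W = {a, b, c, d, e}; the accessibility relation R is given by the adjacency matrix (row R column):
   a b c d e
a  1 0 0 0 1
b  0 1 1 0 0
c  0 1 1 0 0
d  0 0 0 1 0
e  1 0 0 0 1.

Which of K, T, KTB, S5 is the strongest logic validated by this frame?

Reflexive (axiom T): yes — every world is R-related to itself.
Symmetric (axiom B): yes — every pair in R has its reverse in R.
Euclidean (axiom 5): yes — any two successors of a common world are R-related.
So F validates K, T, KTB, S5. The strongest is S5.

S5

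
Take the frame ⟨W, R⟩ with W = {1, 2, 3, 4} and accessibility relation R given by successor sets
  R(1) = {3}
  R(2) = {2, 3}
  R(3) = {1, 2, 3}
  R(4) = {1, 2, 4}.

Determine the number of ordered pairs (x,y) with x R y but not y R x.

Enumerating: (4,1), (4,2).

2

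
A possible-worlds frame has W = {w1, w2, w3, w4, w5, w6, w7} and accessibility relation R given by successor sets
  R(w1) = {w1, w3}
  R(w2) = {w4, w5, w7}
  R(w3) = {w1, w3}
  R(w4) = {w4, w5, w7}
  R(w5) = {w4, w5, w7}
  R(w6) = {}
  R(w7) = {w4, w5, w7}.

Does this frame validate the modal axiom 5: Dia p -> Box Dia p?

Yes

The schema 5 characterises exactly the Euclidean frames.
Euclidean: yes — any two successors of a common world are R-related.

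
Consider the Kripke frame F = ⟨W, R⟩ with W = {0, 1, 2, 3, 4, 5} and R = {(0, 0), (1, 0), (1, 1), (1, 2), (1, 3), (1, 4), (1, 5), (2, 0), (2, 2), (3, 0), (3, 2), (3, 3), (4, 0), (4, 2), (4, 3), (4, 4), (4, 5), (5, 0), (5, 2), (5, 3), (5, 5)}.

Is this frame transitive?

Transitive: yes — every two-step R-path is closed by a direct edge.

Yes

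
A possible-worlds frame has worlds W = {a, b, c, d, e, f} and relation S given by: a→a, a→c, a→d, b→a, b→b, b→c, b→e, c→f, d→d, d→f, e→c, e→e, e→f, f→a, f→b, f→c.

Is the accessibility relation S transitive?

No

Transitive: no — a S c and c S f, but not a S f.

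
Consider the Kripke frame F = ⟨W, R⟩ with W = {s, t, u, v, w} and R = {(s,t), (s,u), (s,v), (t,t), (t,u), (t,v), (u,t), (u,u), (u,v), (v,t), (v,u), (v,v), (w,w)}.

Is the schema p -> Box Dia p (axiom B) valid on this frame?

No

Axiom B corresponds to the accessibility relation being symmetric.
Symmetric: no — s R t but not t R s.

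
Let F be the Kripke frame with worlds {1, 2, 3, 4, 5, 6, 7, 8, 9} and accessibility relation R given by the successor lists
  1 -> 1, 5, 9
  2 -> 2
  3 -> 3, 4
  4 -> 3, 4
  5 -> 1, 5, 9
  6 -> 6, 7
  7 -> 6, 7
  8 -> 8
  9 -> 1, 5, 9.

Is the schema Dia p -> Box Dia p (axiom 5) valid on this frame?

By correspondence theory, 5 is valid on a frame iff R is Euclidean.
Euclidean: yes — any two successors of a common world are R-related.

Yes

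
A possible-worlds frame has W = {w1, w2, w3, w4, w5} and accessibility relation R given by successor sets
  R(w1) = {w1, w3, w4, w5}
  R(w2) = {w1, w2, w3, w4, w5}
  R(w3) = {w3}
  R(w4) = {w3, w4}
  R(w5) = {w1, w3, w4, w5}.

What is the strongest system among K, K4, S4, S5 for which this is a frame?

S4

Transitive (axiom 4): yes — every two-step R-path is closed by a direct edge.
Reflexive (axiom T): yes — every world is R-related to itself.
Euclidean (axiom 5): no — w1 R w3 and w1 R w4, but not w3 R w4.
So F validates K, K4, S4; S5 would additionally require R to be Euclidean. The strongest is S4.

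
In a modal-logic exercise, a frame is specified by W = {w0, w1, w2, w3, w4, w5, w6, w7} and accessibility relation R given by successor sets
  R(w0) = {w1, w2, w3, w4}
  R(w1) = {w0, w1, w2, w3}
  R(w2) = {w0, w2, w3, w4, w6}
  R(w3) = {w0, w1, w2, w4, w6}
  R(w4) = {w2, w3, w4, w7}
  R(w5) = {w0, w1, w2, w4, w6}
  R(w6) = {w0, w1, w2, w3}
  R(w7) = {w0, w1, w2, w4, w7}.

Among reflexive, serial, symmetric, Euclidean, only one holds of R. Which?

Reflexive: no — w0 is not related to itself.
Serial: yes — every world has a successor (e.g. w0 R w1).
Symmetric: no — w0 R w4 but not w4 R w0.
Euclidean: no — w0 R w1 and w0 R w4, but not w1 R w4.
Only serial holds.

serial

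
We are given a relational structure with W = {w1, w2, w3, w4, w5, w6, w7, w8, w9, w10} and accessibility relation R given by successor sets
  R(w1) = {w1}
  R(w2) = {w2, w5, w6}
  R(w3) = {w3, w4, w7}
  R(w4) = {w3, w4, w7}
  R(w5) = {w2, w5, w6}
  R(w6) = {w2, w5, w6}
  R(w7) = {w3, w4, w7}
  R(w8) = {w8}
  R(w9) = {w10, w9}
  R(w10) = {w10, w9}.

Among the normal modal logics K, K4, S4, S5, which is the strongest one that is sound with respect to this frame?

S5

Transitive (axiom 4): yes — every two-step R-path is closed by a direct edge.
Reflexive (axiom T): yes — every world is R-related to itself.
Euclidean (axiom 5): yes — any two successors of a common world are R-related.
So F validates K, K4, S4, S5. The strongest is S5.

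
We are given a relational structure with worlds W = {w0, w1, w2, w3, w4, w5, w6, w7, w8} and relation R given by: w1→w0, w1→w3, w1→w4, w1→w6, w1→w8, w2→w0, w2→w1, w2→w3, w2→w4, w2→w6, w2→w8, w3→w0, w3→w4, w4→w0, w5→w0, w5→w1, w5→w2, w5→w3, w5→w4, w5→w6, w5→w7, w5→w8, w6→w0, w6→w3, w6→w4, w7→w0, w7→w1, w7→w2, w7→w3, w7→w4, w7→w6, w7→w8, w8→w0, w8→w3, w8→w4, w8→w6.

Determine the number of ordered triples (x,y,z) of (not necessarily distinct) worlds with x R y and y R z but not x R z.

0

R is transitive; there are no such tuples.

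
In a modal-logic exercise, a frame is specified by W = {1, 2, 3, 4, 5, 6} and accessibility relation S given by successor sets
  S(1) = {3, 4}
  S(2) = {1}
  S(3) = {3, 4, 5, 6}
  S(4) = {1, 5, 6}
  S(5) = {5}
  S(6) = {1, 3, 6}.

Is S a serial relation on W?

Serial: yes — every world has a successor (e.g. 1 S 3).

Yes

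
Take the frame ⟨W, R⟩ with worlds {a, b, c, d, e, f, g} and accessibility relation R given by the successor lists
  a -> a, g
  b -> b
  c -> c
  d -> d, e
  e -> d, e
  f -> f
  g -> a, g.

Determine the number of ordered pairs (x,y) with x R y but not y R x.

R is symmetric; there are no such tuples.

0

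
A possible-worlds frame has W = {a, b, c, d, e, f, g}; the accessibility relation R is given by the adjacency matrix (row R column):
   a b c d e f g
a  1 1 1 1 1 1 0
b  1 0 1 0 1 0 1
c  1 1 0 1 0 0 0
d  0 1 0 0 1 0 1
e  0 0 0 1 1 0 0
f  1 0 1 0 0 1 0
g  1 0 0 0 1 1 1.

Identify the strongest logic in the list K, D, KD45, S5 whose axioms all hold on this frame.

Serial (axiom D): yes — every world has a successor (e.g. a R a).
Euclidean (axiom 5): no — a R b and a R d, but not b R d.
Transitive (axiom 4): no — a R b and b R g, but not a R g.
Reflexive (axiom T): no — b is not related to itself.
So F validates K, D; KD45 would additionally require R to be Euclidean and transitive. The strongest is D.

D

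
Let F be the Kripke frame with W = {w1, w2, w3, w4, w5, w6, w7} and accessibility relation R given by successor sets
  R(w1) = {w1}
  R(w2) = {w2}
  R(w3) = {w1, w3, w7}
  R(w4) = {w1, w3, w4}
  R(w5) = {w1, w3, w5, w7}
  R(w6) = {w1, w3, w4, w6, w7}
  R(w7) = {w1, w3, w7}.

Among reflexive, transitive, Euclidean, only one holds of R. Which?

reflexive

Reflexive: yes — every world is R-related to itself.
Transitive: no — w4 R w3 and w3 R w7, but not w4 R w7.
Euclidean: no — w3 R w1 and w3 R w7, but not w1 R w7.
Only reflexive holds.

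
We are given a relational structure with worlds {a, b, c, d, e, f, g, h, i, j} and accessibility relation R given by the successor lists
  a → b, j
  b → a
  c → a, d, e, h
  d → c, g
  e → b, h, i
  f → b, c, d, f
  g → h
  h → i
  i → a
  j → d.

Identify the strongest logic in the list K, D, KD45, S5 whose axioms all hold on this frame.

Serial (axiom D): yes — every world has a successor (e.g. a R b).
Euclidean (axiom 5): no — a R b and a R j, but not b R j.
Transitive (axiom 4): no — a R j and j R d, but not a R d.
Reflexive (axiom T): no — a is not related to itself.
So F validates K, D; KD45 would additionally require R to be Euclidean and transitive. The strongest is D.

D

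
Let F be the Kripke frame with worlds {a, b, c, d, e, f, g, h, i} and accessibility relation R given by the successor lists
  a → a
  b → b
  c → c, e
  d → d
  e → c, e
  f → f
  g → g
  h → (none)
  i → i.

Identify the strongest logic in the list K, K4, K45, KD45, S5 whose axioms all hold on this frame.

Transitive (axiom 4): yes — every two-step R-path is closed by a direct edge.
Euclidean (axiom 5): yes — any two successors of a common world are R-related.
Serial (axiom D): no — h has no R-successor.
Reflexive (axiom T): no — h is not related to itself.
So F validates K, K4, K45; KD45 would additionally require R to be serial. The strongest is K45.

K45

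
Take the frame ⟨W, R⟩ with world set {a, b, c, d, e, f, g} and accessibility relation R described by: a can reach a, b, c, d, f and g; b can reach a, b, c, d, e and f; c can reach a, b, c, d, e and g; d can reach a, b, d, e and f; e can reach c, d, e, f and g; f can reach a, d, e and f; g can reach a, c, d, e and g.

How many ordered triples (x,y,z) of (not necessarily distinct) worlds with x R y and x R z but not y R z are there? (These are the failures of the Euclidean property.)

39

Enumerating: (a,b,g), (a,c,f), (a,d,c), (a,d,g), (a,f,b), (a,f,c), (a,f,g), (a,g,b), (a,g,f), (b,a,e), (b,c,f), (b,d,c), … and 27 more.
Total: 39.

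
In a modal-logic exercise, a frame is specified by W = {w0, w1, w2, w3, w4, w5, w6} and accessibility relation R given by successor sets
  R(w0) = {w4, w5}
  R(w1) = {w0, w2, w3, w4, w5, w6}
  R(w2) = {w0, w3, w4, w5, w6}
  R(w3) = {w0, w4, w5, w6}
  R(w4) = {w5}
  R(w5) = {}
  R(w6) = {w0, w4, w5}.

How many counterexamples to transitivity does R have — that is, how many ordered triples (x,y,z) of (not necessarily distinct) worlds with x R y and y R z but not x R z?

0

R is transitive; there are no such tuples.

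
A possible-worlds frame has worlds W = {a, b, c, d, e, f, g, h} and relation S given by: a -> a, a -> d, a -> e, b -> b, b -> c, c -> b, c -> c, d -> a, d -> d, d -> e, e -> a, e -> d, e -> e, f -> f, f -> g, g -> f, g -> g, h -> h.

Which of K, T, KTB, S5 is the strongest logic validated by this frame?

Reflexive (axiom T): yes — every world is S-related to itself.
Symmetric (axiom B): yes — every pair in S has its reverse in S.
Euclidean (axiom 5): yes — any two successors of a common world are S-related.
So F validates K, T, KTB, S5. The strongest is S5.

S5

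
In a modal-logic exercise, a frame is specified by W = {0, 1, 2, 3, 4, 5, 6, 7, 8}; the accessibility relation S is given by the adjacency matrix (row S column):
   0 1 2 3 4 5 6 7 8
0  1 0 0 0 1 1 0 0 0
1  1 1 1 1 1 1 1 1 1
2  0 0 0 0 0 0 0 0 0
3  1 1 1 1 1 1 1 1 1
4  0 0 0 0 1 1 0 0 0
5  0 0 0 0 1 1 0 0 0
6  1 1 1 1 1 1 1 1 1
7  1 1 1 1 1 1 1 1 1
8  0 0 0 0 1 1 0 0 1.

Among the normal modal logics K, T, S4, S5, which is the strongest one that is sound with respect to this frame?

K

Reflexive (axiom T): no — 2 is not related to itself.
Transitive (axiom 4): yes — every two-step S-path is closed by a direct edge.
Euclidean (axiom 5): no — 1 S 0 and 1 S 2, but not 0 S 2.
So F validates K; T would additionally require S to be reflexive. The strongest is K.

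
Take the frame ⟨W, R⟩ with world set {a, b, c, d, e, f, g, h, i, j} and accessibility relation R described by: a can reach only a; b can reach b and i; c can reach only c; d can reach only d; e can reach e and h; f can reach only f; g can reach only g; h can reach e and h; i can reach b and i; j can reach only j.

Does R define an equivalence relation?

Reflexive: yes — every world is R-related to itself.
Symmetric: yes — every pair in R has its reverse in R.
Transitive: yes — every two-step R-path is closed by a direct edge.
So R is an equivalence relation.

Yes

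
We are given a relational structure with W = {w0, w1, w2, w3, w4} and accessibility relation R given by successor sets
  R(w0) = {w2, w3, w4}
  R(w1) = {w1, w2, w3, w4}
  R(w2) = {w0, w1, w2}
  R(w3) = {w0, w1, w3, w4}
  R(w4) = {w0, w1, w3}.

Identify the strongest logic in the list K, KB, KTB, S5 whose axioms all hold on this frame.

KB

Symmetric (axiom B): yes — every pair in R has its reverse in R.
Reflexive (axiom T): no — w0 is not related to itself.
Euclidean (axiom 5): no — w0 R w2 and w0 R w3, but not w2 R w3.
So F validates K, KB; KTB would additionally require R to be reflexive. The strongest is KB.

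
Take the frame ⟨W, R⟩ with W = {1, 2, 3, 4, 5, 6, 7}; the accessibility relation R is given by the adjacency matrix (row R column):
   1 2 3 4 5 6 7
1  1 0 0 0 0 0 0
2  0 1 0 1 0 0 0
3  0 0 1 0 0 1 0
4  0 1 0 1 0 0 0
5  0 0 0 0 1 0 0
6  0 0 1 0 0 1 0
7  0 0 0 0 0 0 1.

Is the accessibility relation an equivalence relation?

Reflexive: yes — every world is R-related to itself.
Symmetric: yes — every pair in R has its reverse in R.
Transitive: yes — every two-step R-path is closed by a direct edge.
So R is an equivalence relation.

Yes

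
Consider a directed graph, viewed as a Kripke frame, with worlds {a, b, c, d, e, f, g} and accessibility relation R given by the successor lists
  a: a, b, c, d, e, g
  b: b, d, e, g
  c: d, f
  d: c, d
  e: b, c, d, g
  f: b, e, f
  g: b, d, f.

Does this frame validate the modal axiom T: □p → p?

By correspondence theory, T is valid on a frame iff R is reflexive.
Reflexive: no — c is not related to itself.

No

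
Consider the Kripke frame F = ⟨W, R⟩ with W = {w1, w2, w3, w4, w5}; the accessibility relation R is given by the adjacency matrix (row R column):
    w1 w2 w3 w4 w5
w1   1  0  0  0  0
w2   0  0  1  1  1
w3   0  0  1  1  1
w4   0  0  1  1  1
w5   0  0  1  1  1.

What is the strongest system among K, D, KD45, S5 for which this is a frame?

KD45

Serial (axiom D): yes — every world has a successor (e.g. w1 R w1).
Euclidean (axiom 5): yes — any two successors of a common world are R-related.
Transitive (axiom 4): yes — every two-step R-path is closed by a direct edge.
Reflexive (axiom T): no — w2 is not related to itself.
So F validates K, D, KD45; S5 would additionally require R to be reflexive. The strongest is KD45.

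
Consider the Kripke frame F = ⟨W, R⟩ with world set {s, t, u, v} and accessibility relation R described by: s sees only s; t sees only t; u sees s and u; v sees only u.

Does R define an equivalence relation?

No

Reflexive: no — v is not related to itself.
Symmetric: no — u R s but not s R u.
Transitive: no — v R u and u R s, but not v R s.
So R is not an equivalence relation.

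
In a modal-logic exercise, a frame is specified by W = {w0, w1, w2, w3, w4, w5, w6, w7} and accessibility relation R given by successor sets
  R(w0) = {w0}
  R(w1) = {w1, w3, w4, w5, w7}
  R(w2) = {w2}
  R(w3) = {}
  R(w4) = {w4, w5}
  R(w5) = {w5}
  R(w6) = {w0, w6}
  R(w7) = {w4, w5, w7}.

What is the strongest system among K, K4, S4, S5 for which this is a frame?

K4

Transitive (axiom 4): yes — every two-step R-path is closed by a direct edge.
Reflexive (axiom T): no — w3 is not related to itself.
Euclidean (axiom 5): no — w1 R w3 and w1 R w4, but not w3 R w4.
So F validates K, K4; S4 would additionally require R to be reflexive. The strongest is K4.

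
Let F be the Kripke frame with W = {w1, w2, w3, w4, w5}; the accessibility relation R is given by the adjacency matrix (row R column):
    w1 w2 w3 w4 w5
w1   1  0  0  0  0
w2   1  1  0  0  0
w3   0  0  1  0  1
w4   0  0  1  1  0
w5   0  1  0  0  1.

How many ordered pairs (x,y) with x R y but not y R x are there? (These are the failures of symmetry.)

Enumerating: (w2,w1), (w3,w5), (w4,w3), (w5,w2).

4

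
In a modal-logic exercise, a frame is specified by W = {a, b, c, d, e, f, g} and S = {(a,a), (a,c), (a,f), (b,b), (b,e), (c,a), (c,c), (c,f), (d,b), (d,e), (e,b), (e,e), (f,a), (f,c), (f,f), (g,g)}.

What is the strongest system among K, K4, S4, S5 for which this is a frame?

K4

Transitive (axiom 4): yes — every two-step S-path is closed by a direct edge.
Reflexive (axiom T): no — d is not related to itself.
Euclidean (axiom 5): yes — any two successors of a common world are S-related.
So F validates K, K4; S4 would additionally require S to be reflexive. The strongest is K4.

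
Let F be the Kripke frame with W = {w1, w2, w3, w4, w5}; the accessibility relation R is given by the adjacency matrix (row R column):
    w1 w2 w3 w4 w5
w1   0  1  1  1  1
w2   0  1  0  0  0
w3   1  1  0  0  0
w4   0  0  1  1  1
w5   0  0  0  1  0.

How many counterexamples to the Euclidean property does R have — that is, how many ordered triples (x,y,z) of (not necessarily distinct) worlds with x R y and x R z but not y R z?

Enumerating: (w1,w2,w3), (w1,w2,w4), (w1,w2,w5), (w1,w3,w3), (w1,w3,w4), (w1,w3,w5), (w1,w4,w2), (w1,w5,w2), (w1,w5,w3), (w1,w5,w5), (w3,w1,w1), (w3,w2,w1), (w4,w3,w3), (w4,w3,w4), (w4,w3,w5), (w4,w5,w3), (w4,w5,w5).

17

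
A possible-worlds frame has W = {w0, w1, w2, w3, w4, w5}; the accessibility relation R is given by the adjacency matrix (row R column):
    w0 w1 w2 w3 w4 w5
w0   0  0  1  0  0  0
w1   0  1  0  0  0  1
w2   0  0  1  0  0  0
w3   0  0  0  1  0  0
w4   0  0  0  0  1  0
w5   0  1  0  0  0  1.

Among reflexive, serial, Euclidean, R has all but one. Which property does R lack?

Reflexive: no — w0 is not related to itself.
Serial: yes — every world has a successor (e.g. w0 R w2).
Euclidean: yes — any two successors of a common world are R-related.
Only reflexive fails.

reflexive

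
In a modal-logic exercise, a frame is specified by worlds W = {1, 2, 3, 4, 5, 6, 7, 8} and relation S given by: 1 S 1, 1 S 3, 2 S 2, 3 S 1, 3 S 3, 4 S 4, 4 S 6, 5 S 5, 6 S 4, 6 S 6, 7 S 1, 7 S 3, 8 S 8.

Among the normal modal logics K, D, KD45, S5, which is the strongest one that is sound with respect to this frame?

KD45

Serial (axiom D): yes — every world has a successor (e.g. 1 S 1).
Euclidean (axiom 5): yes — any two successors of a common world are S-related.
Transitive (axiom 4): yes — every two-step S-path is closed by a direct edge.
Reflexive (axiom T): no — 7 is not related to itself.
So F validates K, D, KD45; S5 would additionally require S to be reflexive. The strongest is KD45.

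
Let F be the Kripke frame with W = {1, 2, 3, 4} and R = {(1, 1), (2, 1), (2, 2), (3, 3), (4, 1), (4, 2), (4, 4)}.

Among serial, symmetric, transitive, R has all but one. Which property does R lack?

symmetric

Serial: yes — every world has a successor (e.g. 1 R 1).
Symmetric: no — 2 R 1 but not 1 R 2.
Transitive: yes — every two-step R-path is closed by a direct edge.
Only symmetric fails.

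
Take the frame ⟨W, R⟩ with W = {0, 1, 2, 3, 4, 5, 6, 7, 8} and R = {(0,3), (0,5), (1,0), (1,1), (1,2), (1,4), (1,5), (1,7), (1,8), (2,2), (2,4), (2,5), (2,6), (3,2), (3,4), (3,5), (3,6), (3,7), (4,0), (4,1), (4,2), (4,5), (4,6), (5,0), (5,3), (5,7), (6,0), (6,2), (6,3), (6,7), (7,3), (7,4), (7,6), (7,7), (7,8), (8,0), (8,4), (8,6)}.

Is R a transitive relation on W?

Transitive: no — 0 R 3 and 3 R 2, but not 0 R 2.

No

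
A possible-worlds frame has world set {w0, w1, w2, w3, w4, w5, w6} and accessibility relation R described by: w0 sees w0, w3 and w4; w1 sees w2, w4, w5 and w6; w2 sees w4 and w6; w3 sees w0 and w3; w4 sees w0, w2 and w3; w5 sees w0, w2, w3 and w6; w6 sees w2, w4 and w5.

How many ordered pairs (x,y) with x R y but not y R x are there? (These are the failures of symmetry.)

Enumerating: (w1,w2), (w1,w4), (w1,w5), (w1,w6), (w4,w3), (w5,w0), (w5,w2), (w5,w3), (w6,w4).

9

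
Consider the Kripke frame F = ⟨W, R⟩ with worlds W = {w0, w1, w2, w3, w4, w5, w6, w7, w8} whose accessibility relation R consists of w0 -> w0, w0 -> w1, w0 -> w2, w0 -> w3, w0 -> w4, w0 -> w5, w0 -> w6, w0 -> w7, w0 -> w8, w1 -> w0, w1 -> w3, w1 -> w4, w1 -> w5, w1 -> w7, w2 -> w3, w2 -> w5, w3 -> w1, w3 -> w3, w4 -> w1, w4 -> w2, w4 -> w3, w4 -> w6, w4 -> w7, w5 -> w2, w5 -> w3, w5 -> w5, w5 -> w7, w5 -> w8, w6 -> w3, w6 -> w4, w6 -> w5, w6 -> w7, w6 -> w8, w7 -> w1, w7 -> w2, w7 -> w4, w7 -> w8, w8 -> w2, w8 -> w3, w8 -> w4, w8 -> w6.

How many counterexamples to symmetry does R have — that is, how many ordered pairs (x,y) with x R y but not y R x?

Enumerating: (w0,w2), (w0,w3), (w0,w4), (w0,w5), (w0,w6), (w0,w7), (w0,w8), (w1,w5), (w2,w3), (w4,w2), (w4,w3), (w5,w3), … and 10 more.
Total: 22.

22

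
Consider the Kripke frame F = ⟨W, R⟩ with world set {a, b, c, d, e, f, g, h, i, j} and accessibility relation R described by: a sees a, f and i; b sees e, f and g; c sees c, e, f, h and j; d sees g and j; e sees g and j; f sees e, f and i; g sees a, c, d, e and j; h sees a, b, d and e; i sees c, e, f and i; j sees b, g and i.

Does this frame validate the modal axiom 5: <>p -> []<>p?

By correspondence theory, 5 is valid on a frame iff R is Euclidean.
Euclidean: no — b R e and b R f, but not e R f.

No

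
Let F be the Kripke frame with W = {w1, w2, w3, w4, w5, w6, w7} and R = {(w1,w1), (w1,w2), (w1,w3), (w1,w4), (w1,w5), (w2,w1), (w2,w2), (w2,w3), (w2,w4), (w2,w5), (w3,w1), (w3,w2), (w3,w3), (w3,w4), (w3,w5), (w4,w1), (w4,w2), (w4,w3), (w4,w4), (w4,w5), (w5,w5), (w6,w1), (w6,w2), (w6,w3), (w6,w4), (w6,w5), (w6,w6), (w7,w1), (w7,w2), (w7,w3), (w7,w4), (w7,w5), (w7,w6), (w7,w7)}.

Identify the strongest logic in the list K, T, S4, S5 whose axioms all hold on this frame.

S4

Reflexive (axiom T): yes — every world is R-related to itself.
Transitive (axiom 4): yes — every two-step R-path is closed by a direct edge.
Euclidean (axiom 5): no — w1 R w5 and w1 R w2, but not w5 R w2.
So F validates K, T, S4; S5 would additionally require R to be Euclidean. The strongest is S4.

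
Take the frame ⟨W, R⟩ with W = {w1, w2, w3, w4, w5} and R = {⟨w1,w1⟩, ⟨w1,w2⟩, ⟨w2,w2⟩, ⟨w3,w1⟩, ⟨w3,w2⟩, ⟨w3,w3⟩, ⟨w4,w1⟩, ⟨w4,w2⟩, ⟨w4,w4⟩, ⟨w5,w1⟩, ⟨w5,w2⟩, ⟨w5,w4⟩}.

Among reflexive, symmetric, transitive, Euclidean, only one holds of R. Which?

transitive

Reflexive: no — w5 is not related to itself.
Symmetric: no — w1 R w2 but not w2 R w1.
Transitive: yes — every two-step R-path is closed by a direct edge.
Euclidean: no — w3 R w2 and w3 R w1, but not w2 R w1.
Only transitive holds.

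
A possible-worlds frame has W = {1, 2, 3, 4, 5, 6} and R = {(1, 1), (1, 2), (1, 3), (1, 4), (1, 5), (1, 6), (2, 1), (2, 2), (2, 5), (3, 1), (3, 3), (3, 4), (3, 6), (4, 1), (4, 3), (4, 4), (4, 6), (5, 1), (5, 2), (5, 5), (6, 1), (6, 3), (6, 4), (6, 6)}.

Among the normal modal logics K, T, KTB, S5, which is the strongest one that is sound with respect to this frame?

KTB

Reflexive (axiom T): yes — every world is R-related to itself.
Symmetric (axiom B): yes — every pair in R has its reverse in R.
Euclidean (axiom 5): no — 1 R 2 and 1 R 3, but not 2 R 3.
So F validates K, T, KTB; S5 would additionally require R to be Euclidean. The strongest is KTB.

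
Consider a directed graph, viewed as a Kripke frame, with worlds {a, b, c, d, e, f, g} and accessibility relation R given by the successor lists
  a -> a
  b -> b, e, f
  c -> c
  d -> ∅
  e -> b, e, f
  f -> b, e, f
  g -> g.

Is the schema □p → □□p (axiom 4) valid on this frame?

Axiom 4 corresponds to the accessibility relation being transitive.
Transitive: yes — every two-step R-path is closed by a direct edge.

Yes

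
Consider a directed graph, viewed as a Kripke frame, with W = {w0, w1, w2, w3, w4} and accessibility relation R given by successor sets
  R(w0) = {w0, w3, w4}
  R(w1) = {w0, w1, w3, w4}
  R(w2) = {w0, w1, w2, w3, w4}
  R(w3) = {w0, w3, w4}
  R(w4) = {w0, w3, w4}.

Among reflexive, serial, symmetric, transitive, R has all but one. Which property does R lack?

symmetric

Reflexive: yes — every world is R-related to itself.
Serial: yes — every world has a successor (e.g. w0 R w0).
Symmetric: no — w1 R w0 but not w0 R w1.
Transitive: yes — every two-step R-path is closed by a direct edge.
Only symmetric fails.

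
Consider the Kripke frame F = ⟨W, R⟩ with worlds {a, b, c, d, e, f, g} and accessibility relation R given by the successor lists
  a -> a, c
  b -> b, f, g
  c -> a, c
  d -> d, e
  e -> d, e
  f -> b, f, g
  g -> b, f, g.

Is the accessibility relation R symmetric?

Symmetric: yes — every pair in R has its reverse in R.

Yes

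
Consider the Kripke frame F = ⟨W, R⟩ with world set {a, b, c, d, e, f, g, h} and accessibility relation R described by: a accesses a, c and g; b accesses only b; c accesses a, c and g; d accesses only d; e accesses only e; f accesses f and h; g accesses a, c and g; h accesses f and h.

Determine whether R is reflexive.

Reflexive: yes — every world is R-related to itself.

Yes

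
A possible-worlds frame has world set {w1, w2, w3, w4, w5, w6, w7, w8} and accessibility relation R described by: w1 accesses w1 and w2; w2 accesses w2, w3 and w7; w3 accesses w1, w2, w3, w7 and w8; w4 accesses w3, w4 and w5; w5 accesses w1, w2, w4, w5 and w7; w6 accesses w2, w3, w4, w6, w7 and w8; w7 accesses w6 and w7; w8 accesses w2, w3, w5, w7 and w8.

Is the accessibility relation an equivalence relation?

No

Reflexive: yes — every world is R-related to itself.
Symmetric: no — w1 R w2 but not w2 R w1.
Transitive: no — w1 R w2 and w2 R w3, but not w1 R w3.
So R is not an equivalence relation.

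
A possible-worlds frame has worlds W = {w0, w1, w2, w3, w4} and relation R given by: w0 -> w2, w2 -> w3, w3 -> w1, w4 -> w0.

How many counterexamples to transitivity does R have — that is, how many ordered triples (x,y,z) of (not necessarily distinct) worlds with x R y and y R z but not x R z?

Enumerating: (w0,w2,w3), (w2,w3,w1), (w4,w0,w2).

3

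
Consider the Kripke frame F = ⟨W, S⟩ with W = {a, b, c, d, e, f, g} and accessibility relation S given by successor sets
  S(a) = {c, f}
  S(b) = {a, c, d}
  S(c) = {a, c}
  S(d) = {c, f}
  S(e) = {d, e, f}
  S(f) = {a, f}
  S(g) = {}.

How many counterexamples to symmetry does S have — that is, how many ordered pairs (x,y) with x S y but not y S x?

7

Enumerating: (b,a), (b,c), (b,d), (d,c), (d,f), (e,d), (e,f).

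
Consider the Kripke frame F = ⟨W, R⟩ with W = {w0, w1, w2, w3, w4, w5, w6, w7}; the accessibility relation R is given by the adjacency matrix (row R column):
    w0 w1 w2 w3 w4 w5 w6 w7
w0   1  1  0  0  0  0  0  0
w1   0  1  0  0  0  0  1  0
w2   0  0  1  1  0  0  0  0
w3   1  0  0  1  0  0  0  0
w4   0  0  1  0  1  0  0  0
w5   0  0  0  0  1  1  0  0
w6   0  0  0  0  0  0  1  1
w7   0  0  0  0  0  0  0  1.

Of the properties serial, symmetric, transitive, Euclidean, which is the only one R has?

Serial: yes — every world has a successor (e.g. w0 R w0).
Symmetric: no — w0 R w1 but not w1 R w0.
Transitive: no — w0 R w1 and w1 R w6, but not w0 R w6.
Euclidean: no — w0 R w1 and w0 R w0, but not w1 R w0.
Only serial holds.

serial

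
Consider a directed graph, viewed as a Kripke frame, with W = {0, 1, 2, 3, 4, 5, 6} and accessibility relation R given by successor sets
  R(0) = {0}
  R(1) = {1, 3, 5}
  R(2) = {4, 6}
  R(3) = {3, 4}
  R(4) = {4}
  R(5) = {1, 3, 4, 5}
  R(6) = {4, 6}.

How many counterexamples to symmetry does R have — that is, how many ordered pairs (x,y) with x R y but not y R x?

Enumerating: (1,3), (2,4), (2,6), (3,4), (5,3), (5,4), (6,4).

7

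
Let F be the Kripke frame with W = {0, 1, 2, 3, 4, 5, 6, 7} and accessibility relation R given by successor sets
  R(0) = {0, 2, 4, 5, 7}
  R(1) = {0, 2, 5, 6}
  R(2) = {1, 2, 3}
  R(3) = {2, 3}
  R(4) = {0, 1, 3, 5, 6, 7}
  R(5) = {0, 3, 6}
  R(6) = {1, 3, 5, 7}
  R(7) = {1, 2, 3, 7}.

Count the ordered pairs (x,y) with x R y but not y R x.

Enumerating: (0,2), (0,7), (1,0), (1,5), (4,1), (4,3), (4,5), (4,6), (4,7), (5,3), (6,3), (6,7), (7,1), (7,2), (7,3).

15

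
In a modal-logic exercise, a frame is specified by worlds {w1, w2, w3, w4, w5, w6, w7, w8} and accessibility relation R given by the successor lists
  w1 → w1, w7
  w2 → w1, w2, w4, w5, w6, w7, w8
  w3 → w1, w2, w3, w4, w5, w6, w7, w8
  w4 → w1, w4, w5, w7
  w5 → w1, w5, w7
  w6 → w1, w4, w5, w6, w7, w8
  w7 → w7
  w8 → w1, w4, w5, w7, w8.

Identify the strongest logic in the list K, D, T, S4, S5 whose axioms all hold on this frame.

Serial (axiom D): yes — every world has a successor (e.g. w1 R w1).
Reflexive (axiom T): yes — every world is R-related to itself.
Transitive (axiom 4): yes — every two-step R-path is closed by a direct edge.
Euclidean (axiom 5): no — w2 R w1 and w2 R w4, but not w1 R w4.
So F validates K, D, T, S4; S5 would additionally require R to be Euclidean. The strongest is S4.

S4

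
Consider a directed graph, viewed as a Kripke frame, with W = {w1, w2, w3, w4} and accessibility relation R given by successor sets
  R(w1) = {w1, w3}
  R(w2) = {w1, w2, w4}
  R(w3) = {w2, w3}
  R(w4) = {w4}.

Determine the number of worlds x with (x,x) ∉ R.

0

R is reflexive; there are no such worlds.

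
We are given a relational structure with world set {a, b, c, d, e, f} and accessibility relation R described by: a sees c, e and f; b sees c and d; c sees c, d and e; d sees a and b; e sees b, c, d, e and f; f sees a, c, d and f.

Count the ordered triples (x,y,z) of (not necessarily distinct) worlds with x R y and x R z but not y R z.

Enumerating: (a,c,f), (a,f,e), (b,d,c), (b,d,d), (c,d,c), (c,d,d), (c,d,e), (d,a,a), (d,a,b), (d,b,a), (d,b,b), (e,b,b), … and 17 more.
Total: 29.

29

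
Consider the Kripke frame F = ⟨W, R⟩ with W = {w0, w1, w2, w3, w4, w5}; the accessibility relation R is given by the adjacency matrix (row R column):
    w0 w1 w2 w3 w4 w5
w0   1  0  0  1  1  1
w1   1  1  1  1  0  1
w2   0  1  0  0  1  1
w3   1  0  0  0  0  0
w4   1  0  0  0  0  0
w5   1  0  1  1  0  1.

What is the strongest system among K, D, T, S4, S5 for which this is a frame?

Serial (axiom D): yes — every world has a successor (e.g. w0 R w0).
Reflexive (axiom T): no — w2 is not related to itself.
Transitive (axiom 4): no — w0 R w5 and w5 R w2, but not w0 R w2.
Euclidean (axiom 5): no — w0 R w3 and w0 R w4, but not w3 R w4.
So F validates K, D; T would additionally require R to be reflexive. The strongest is D.

D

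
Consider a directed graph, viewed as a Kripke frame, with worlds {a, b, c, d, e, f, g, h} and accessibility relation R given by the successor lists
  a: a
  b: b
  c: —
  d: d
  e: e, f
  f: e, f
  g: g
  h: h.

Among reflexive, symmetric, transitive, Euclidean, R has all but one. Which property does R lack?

reflexive

Reflexive: no — c is not related to itself.
Symmetric: yes — every pair in R has its reverse in R.
Transitive: yes — every two-step R-path is closed by a direct edge.
Euclidean: yes — any two successors of a common world are R-related.
Only reflexive fails.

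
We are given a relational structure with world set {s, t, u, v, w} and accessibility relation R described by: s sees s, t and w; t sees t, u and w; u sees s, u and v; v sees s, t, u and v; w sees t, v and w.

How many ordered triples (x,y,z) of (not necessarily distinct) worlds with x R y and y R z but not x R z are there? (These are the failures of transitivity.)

13

Enumerating: (s,t,u), (s,w,v), (t,u,s), (t,u,v), (t,w,v), (u,s,t), (u,s,w), (u,v,t), (v,s,w), (v,t,w), (w,t,u), (w,v,s), (w,v,u).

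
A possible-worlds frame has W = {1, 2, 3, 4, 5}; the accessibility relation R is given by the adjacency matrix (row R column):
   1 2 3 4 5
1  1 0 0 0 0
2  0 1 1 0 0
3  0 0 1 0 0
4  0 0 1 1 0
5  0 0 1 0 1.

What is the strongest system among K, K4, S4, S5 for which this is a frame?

S4

Transitive (axiom 4): yes — every two-step R-path is closed by a direct edge.
Reflexive (axiom T): yes — every world is R-related to itself.
Euclidean (axiom 5): no — 2 R 3 and 2 R 2, but not 3 R 2.
So F validates K, K4, S4; S5 would additionally require R to be Euclidean. The strongest is S4.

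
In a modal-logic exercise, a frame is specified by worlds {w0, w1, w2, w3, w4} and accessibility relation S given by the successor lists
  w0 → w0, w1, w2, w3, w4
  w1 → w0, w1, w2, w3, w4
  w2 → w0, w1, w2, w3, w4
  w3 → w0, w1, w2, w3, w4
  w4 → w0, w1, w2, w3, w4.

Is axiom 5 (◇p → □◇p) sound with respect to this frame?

Yes

By correspondence theory, 5 is valid on a frame iff S is Euclidean.
Euclidean: yes — any two successors of a common world are S-related.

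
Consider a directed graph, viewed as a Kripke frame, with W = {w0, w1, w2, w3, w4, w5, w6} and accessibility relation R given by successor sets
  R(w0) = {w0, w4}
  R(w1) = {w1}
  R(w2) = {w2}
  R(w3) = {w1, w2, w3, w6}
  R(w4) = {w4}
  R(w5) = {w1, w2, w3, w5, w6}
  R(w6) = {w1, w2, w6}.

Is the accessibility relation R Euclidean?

No

Euclidean: no — w3 R w1 and w3 R w2, but not w1 R w2.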